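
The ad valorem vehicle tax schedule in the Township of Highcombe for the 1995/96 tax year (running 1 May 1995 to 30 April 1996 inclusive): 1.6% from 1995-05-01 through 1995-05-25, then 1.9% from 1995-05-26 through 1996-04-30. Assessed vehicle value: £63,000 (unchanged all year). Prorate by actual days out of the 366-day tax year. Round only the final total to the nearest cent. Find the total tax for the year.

1995-05-01 to 1995-05-25: 25 days at 1.6% → £63,000 × 1.6% × 25/366 = £68.8525
1995-05-26 to 1996-04-30: 341 days at 1.9% → £63,000 × 1.9% × 341/366 = £1,115.2377
Total = £1,184.0902

£1,184.09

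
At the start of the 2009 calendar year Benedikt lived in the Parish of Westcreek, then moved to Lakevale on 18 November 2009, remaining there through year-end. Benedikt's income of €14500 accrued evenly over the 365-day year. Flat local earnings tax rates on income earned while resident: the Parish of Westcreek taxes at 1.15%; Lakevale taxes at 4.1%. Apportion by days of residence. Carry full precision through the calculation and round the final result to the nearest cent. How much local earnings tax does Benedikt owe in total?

€218.31

The Parish of Westcreek, 1 January – 17 November 2009: 321 days → €14500 × 1.15% × 321/365 = €146.6486
Lakevale, 18 November – 31 December 2009: 44 days → €14500 × 4.1% × 44/365 = €71.6658
Total = €218.3144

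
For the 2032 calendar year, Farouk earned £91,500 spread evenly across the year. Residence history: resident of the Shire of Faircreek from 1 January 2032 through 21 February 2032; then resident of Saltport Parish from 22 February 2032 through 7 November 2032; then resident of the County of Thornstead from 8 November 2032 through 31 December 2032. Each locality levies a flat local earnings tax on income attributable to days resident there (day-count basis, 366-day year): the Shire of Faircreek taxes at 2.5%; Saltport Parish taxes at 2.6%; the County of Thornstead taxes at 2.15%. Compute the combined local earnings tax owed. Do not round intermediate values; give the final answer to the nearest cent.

£2,305.25

The Shire of Faircreek, 1 January – 21 February 2032: 52 days → £91,500 × 2.5% × 52/366 = £325.0000
Saltport Parish, 22 February – 7 November 2032: 260 days → £91,500 × 2.6% × 260/366 = £1,690.0000
The County of Thornstead, 8 November – 31 December 2032: 54 days → £91,500 × 2.15% × 54/366 = £290.2500
Total = £2,305.2500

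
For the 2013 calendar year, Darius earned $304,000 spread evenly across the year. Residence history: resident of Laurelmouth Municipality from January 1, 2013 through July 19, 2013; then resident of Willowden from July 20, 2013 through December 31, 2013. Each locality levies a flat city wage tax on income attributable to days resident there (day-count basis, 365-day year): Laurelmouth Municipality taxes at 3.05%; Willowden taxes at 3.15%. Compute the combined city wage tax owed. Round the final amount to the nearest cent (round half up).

$9,409.42

Laurelmouth Municipality, January 1 – July 19, 2013: 200 days → $304,000 × 3.05% × 200/365 = $5,080.5479
Willowden, July 20 – December 31, 2013: 165 days → $304,000 × 3.15% × 165/365 = $4,328.8767
Total = $9,409.4247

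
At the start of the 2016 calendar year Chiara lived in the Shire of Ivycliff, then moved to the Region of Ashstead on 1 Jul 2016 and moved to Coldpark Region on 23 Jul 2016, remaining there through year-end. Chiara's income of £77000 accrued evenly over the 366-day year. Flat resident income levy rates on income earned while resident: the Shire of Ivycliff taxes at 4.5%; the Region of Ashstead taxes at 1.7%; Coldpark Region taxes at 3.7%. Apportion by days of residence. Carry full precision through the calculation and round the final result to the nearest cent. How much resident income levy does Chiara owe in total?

The Shire of Ivycliff, 1 Jan – 30 Jun 2016: 182 days → £77000 × 4.5% × 182/366 = £1723.0328
The Region of Ashstead, 1 Jul – 22 Jul 2016: 22 days → £77000 × 1.7% × 22/366 = £78.6831
Coldpark Region, 23 Jul – 31 Dec 2016: 162 days → £77000 × 3.7% × 162/366 = £1261.0328
Total = £3062.7486

£3062.75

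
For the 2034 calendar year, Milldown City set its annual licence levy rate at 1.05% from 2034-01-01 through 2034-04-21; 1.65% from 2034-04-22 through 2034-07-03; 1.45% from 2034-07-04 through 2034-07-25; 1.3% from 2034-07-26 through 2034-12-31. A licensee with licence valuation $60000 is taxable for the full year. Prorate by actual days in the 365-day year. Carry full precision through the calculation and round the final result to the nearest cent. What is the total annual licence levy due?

$781.81

2034-01-01 to 2034-04-21: 111 days at 1.05% → $60000 × 1.05% × 111/365 = $191.5890
2034-04-22 to 2034-07-03: 73 days at 1.65% → $60000 × 1.65% × 73/365 = $198.0000
2034-07-04 to 2034-07-25: 22 days at 1.45% → $60000 × 1.45% × 22/365 = $52.4384
2034-07-26 to 2034-12-31: 159 days at 1.3% → $60000 × 1.3% × 159/365 = $339.7808
Total = $781.8082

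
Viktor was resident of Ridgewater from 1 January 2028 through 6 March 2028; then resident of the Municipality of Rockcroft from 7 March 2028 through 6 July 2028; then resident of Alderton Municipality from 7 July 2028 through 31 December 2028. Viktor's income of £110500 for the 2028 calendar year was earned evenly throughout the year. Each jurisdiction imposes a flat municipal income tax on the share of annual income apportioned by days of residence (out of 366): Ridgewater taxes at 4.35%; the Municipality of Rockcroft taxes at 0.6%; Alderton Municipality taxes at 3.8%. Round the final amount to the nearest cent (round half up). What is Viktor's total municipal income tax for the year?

Ridgewater, 1 January – 6 March 2028: 66 days → £110500 × 4.35% × 66/366 = £866.7910
The Municipality of Rockcroft, 7 March – 6 July 2028: 122 days → £110500 × 0.6% × 122/366 = £221.0000
Alderton Municipality, 7 July – 31 December 2028: 178 days → £110500 × 3.8% × 178/366 = £2042.1366
Total = £3129.9276

£3129.93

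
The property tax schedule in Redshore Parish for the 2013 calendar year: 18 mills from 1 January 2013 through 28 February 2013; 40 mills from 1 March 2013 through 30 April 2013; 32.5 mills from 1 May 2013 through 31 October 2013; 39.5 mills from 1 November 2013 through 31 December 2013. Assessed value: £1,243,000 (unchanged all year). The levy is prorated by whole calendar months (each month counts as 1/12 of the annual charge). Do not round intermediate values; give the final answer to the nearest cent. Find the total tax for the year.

1 January – 28 February 2013: 2 months at 18 mills → £1,243,000 × 1.8% × 2/12 = £3,729.0000
1 March – 30 April 2013: 2 months at 40 mills → £1,243,000 × 4% × 2/12 = £8,286.6667
1 May – 31 October 2013: 6 months at 32.5 mills → £1,243,000 × 3.25% × 6/12 = £20,198.7500
1 November – 31 December 2013: 2 months at 39.5 mills → £1,243,000 × 3.95% × 2/12 = £8,183.0833
Total = £40,397.5000

£40,397.50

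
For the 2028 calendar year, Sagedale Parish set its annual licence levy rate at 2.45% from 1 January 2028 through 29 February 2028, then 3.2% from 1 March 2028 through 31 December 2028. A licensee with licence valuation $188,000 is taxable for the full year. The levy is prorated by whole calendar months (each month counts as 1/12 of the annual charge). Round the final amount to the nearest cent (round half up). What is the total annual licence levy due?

$5,781.00

1 January – 29 February 2028: 2 months at 2.45% → $188,000 × 2.45% × 2/12 = $767.6667
1 March – 31 December 2028: 10 months at 3.2% → $188,000 × 3.2% × 10/12 = $5,013.3333
Total = $5,781.0000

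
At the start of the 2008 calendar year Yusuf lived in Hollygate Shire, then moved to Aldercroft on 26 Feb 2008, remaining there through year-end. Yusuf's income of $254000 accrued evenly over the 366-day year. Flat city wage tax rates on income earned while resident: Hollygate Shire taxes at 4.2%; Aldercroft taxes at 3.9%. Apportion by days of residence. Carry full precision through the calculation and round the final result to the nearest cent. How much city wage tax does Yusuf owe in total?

$10022.59

Hollygate Shire, 1 Jan – 25 Feb 2008: 56 days → $254000 × 4.2% × 56/366 = $1632.2623
Aldercroft, 26 Feb – 31 Dec 2008: 310 days → $254000 × 3.9% × 310/366 = $8390.3279
Total = $10022.5902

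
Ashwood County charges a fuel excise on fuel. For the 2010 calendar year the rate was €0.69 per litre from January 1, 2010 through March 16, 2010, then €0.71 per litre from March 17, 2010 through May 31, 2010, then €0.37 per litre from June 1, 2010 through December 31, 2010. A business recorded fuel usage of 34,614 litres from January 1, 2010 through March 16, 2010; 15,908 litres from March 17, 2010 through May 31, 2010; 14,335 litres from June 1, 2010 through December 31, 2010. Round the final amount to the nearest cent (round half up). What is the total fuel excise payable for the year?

January 1 – March 16, 2010: 34,614 litres at €0.69/litre → €23,883.66
March 17 – May 31, 2010: 15,908 litres at €0.71/litre → €11,294.68
June 1 – December 31, 2010: 14,335 litres at €0.37/litre → €5,303.95

€40,482.29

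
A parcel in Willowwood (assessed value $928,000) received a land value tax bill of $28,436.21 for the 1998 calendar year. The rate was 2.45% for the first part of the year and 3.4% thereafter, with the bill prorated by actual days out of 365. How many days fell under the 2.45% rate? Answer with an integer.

129 days

Let d = days at the first rate; then 365 − d days at the second rate.
$928,000 × [2.45%·d + 3.4%·(365−d)] / 365 = $28,436.21
Solving gives d = 129, so the new rate took effect on 10 May 1998.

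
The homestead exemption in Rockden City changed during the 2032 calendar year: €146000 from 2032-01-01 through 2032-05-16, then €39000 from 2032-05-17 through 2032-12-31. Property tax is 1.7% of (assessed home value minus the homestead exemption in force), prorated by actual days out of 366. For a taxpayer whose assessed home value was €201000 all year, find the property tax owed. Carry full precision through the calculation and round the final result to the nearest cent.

2032-01-01 to 2032-05-16: 137 days, exemption €146000 → (€201000 − €146000) × 1.7% × 137/366 = €349.9863
2032-05-17 to 2032-12-31: 229 days, exemption €39000 → (€201000 − €39000) × 1.7% × 229/366 = €1723.1311
Total = €2073.1175

€2073.12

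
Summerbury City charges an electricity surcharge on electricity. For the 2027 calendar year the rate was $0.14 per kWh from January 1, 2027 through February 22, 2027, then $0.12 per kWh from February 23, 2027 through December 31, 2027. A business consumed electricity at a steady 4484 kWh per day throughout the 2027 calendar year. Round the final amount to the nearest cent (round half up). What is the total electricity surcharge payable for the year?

January 1 – February 22, 2027: 53 days × 4484 kWh/day = 237,652 kWh at $0.14/kWh → $33,271.28
February 23 – December 31, 2027: 312 days × 4484 kWh/day = 1,399,008 kWh at $0.12/kWh → $167,880.96

$201,152.24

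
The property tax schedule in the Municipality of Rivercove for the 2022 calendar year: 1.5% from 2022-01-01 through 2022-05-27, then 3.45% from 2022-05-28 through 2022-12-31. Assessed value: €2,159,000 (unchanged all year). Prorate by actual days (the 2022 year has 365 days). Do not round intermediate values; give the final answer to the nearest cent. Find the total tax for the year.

€57,529.96

2022-01-01 to 2022-05-27: 147 days at 1.5% → €2,159,000 × 1.5% × 147/365 = €13,042.7260
2022-05-28 to 2022-12-31: 218 days at 3.45% → €2,159,000 × 3.45% × 218/365 = €44,487.2301
Total = €57,529.9562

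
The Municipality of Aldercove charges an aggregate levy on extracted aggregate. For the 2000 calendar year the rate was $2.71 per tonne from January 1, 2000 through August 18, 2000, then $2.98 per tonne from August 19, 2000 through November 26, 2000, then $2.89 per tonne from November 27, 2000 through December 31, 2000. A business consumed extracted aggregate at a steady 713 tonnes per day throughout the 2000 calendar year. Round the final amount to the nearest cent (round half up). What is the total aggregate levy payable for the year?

January 1 – August 18, 2000: 231 days × 713 tonnes/day = 164,703 tonnes at $2.71/tonne → $446,345.13
August 19 – November 26, 2000: 100 days × 713 tonnes/day = 71,300 tonnes at $2.98/tonne → $212,474.00
November 27 – December 31, 2000: 35 days × 713 tonnes/day = 24,955 tonnes at $2.89/tonne → $72,119.95

$730,939.08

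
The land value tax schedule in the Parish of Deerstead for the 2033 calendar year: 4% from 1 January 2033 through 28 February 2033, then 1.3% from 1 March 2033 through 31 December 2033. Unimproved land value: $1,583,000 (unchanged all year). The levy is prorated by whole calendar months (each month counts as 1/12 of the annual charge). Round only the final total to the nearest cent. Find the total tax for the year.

$27,702.50

1 January – 28 February 2033: 2 months at 4% → $1,583,000 × 4% × 2/12 = $10,553.3333
1 March – 31 December 2033: 10 months at 1.3% → $1,583,000 × 1.3% × 10/12 = $17,149.1667
Total = $27,702.5000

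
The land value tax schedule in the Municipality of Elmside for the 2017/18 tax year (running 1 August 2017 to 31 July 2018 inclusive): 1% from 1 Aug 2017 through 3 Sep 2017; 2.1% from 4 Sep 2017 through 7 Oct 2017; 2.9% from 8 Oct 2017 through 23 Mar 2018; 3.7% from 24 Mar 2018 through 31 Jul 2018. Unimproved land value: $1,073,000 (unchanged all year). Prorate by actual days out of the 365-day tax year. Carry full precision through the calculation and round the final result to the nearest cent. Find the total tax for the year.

$31,475.65

1 Aug – 3 Sep 2017: 34 days at 1% → $1,073,000 × 1% × 34/365 = $999.5068
4 Sep – 7 Oct 2017: 34 days at 2.1% → $1,073,000 × 2.1% × 34/365 = $2,098.9644
8 Oct 2017 – 23 Mar 2018: 167 days at 2.9% → $1,073,000 × 2.9% × 167/365 = $14,237.0932
24 Mar – 31 Jul 2018: 130 days at 3.7% → $1,073,000 × 3.7% × 130/365 = $14,140.0822
Total = $31,475.6466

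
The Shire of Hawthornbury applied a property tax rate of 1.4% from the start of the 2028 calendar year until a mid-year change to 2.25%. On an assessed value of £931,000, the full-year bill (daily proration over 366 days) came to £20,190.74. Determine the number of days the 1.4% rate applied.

35 days

Let d = days at the first rate; then 366 − d days at the second rate.
£931,000 × [1.4%·d + 2.25%·(366−d)] / 366 = £20,190.74
Solving gives d = 35, so the new rate took effect on February 5, 2028.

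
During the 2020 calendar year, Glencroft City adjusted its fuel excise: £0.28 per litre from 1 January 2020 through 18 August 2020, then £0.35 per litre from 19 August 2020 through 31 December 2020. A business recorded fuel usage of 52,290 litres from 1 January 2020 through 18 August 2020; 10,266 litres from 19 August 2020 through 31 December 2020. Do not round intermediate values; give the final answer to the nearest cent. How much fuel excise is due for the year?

£18234.30

1 January – 18 August 2020: 52,290 litres at £0.28/litre → £14641.20
19 August – 31 December 2020: 10,266 litres at £0.35/litre → £3593.10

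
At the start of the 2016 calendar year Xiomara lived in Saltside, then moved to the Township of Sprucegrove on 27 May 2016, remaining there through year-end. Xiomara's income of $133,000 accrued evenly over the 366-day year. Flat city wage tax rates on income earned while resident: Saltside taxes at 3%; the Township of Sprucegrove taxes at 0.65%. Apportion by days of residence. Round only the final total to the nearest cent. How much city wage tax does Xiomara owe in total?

Saltside, 1 Jan – 26 May 2016: 147 days → $133,000 × 3% × 147/366 = $1,602.5410
The Township of Sprucegrove, 27 May – 31 Dec 2016: 219 days → $133,000 × 0.65% × 219/366 = $517.2828
Total = $2,119.8238

$2,119.82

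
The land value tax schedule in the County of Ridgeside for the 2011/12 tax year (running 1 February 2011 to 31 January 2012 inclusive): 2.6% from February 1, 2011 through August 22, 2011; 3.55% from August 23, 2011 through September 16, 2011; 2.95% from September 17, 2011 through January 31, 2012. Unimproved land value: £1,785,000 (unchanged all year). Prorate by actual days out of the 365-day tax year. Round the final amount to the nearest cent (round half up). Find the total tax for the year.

£49,916.42

February 1 – August 22, 2011: 203 days at 2.6% → £1,785,000 × 2.6% × 203/365 = £25,811.5890
August 23 – September 16, 2011: 25 days at 3.55% → £1,785,000 × 3.55% × 25/365 = £4,340.2397
September 17, 2011 – January 31, 2012: 137 days at 2.95% → £1,785,000 × 2.95% × 137/365 = £19,764.5959
Total = £49,916.4247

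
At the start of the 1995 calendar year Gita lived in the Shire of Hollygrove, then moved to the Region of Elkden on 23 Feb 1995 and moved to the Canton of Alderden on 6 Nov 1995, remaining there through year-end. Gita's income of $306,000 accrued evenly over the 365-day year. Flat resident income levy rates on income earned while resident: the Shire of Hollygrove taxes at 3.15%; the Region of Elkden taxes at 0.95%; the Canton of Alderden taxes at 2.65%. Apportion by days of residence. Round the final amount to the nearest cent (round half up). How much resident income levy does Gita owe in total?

$4,682.64

The Shire of Hollygrove, 1 Jan – 22 Feb 1995: 53 days → $306,000 × 3.15% × 53/365 = $1,399.6356
The Region of Elkden, 23 Feb – 5 Nov 1995: 256 days → $306,000 × 0.95% × 256/365 = $2,038.8822
The Canton of Alderden, 6 Nov – 31 Dec 1995: 56 days → $306,000 × 2.65% × 56/365 = $1,244.1205
Total = $4,682.6384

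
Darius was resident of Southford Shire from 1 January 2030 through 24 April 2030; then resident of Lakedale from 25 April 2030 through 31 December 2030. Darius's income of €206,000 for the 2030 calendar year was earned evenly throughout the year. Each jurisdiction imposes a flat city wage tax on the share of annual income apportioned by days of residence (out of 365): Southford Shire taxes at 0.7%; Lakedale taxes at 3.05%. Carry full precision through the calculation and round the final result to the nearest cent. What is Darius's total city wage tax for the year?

Southford Shire, 1 January – 24 April 2030: 114 days → €206,000 × 0.7% × 114/365 = €450.3781
Lakedale, 25 April – 31 December 2030: 251 days → €206,000 × 3.05% × 251/365 = €4,320.6384
Total = €4,771.0164

€4,771.02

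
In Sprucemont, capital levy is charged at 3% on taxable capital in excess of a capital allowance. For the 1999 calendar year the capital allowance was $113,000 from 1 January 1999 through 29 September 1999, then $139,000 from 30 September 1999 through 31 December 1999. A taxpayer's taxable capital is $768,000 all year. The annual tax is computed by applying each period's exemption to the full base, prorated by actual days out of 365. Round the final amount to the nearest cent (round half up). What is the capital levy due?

$19,451.26

1 January – 29 September 1999: 272 days, exemption $113,000 → ($768,000 − $113,000) × 3% × 272/365 = $14,643.2877
30 September – 31 December 1999: 93 days, exemption $139,000 → ($768,000 − $139,000) × 3% × 93/365 = $4,807.9726
Total = $19,451.2603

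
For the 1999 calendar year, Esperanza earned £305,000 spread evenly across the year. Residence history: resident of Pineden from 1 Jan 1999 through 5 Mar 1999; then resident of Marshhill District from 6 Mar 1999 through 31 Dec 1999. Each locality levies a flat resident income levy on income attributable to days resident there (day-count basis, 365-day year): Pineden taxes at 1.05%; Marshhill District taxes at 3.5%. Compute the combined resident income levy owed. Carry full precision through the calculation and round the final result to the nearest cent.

£9,364.75

Pineden, 1 Jan – 5 Mar 1999: 64 days → £305,000 × 1.05% × 64/365 = £561.5342
Marshhill District, 6 Mar – 31 Dec 1999: 301 days → £305,000 × 3.5% × 301/365 = £8,803.2192
Total = £9,364.7534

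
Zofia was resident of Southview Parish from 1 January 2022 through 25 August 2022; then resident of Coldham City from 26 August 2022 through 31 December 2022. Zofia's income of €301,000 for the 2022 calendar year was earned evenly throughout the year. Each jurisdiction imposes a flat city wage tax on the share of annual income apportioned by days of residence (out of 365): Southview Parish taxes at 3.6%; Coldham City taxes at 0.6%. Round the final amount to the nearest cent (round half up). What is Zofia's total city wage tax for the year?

Southview Parish, 1 January – 25 August 2022: 237 days → €301,000 × 3.6% × 237/365 = €7,035.9781
Coldham City, 26 August – 31 December 2022: 128 days → €301,000 × 0.6% × 128/365 = €633.3370
Total = €7,669.3151

€7,669.32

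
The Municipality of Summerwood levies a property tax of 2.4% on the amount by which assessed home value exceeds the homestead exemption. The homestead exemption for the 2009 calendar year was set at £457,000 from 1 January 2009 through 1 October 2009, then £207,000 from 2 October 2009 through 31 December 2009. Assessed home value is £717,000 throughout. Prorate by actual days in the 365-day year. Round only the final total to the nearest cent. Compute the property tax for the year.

1 January – 1 October 2009: 274 days, exemption £457,000 → (£717,000 − £457,000) × 2.4% × 274/365 = £4,684.2740
2 October – 31 December 2009: 91 days, exemption £207,000 → (£717,000 − £207,000) × 2.4% × 91/365 = £3,051.6164
Total = £7,735.8904

£7,735.89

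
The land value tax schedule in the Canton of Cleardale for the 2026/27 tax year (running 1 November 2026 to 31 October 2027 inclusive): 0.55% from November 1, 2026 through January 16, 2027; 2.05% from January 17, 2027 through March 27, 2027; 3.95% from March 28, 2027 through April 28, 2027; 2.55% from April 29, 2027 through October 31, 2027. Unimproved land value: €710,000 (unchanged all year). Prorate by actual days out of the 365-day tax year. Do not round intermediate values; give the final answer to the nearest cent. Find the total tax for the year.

November 1, 2026 – January 16, 2027: 77 days at 0.55% → €710,000 × 0.55% × 77/365 = €823.7945
January 17 – March 27, 2027: 70 days at 2.05% → €710,000 × 2.05% × 70/365 = €2,791.3699
March 28 – April 28, 2027: 32 days at 3.95% → €710,000 × 3.95% × 32/365 = €2,458.7397
April 29 – October 31, 2027: 186 days at 2.55% → €710,000 × 2.55% × 186/365 = €9,226.1096
Total = €15,300.0137

€15,300.01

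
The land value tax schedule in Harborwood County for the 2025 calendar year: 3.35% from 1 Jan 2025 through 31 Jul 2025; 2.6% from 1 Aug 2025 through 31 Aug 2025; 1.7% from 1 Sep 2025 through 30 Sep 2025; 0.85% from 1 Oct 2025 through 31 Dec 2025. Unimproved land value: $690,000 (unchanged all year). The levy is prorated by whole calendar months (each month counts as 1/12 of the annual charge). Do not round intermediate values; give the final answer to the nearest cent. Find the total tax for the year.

1 Jan – 31 Jul 2025: 7 months at 3.35% → $690,000 × 3.35% × 7/12 = $13,483.7500
1 Aug – 31 Aug 2025: 1 month at 2.6% → $690,000 × 2.6% × 1/12 = $1,495.0000
1 Sep – 30 Sep 2025: 1 month at 1.7% → $690,000 × 1.7% × 1/12 = $977.5000
1 Oct – 31 Dec 2025: 3 months at 0.85% → $690,000 × 0.85% × 3/12 = $1,466.2500
Total = $17,422.5000

$17,422.50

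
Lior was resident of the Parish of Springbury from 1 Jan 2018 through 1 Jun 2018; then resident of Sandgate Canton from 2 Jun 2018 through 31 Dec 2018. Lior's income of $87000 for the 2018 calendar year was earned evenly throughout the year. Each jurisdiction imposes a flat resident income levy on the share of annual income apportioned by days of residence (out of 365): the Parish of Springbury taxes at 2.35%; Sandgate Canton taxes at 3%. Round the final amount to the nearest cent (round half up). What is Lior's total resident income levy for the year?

The Parish of Springbury, 1 Jan – 1 Jun 2018: 152 days → $87000 × 2.35% × 152/365 = $851.4082
Sandgate Canton, 2 Jun – 31 Dec 2018: 213 days → $87000 × 3% × 213/365 = $1523.0959
Total = $2374.5041

$2374.50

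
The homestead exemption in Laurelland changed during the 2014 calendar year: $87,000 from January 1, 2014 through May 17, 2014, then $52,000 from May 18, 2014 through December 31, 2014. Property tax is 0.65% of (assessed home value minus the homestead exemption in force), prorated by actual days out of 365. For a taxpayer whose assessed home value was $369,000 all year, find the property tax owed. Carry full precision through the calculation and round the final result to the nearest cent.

$1,975.11

January 1 – May 17, 2014: 137 days, exemption $87,000 → ($369,000 − $87,000) × 0.65% × 137/365 = $688.0027
May 18 – December 31, 2014: 228 days, exemption $52,000 → ($369,000 − $52,000) × 0.65% × 228/365 = $1,287.1068
Total = $1,975.1096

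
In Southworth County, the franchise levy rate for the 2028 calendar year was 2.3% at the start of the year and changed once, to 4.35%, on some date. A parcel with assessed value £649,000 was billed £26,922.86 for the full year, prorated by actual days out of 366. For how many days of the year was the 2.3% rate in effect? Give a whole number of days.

Let d = days at the first rate; then 366 − d days at the second rate.
£649,000 × [2.3%·d + 4.35%·(366−d)] / 366 = £26,922.86
Solving gives d = 36, so the new rate took effect on February 6, 2028.

36 days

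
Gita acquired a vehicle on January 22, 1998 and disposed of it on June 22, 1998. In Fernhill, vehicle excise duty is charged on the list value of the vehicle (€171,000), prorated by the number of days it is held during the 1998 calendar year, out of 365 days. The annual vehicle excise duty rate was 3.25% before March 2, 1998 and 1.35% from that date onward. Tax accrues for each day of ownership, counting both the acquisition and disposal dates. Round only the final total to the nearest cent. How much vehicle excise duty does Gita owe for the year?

€1,308.50

January 22 – March 1, 1998: 39 days at 3.25% → €171,000 × 3.25% × 39/365 = €593.8151
March 2 – June 22, 1998: 113 days at 1.35% → €171,000 × 1.35% × 113/365 = €714.6863
Total = €1,308.5014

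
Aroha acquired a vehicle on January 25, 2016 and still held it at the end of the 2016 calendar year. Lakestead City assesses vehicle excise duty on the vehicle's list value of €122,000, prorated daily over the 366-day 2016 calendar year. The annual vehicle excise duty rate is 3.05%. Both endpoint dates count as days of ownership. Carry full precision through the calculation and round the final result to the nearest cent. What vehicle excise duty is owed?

Days held (January 25 – December 31, 2016): 342 out of 366
Tax = €122,000 × 3.05% × 342/366 = €3,477.0000

€3,477.00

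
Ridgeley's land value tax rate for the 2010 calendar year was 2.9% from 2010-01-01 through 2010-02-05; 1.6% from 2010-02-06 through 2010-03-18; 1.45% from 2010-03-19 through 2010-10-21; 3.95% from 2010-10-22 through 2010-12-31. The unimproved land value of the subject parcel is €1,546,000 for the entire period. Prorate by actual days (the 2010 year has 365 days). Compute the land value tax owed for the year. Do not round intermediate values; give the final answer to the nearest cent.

€32,406.70

2010-01-01 to 2010-02-05: 36 days at 2.9% → €1,546,000 × 2.9% × 36/365 = €4,421.9836
2010-02-06 to 2010-03-18: 41 days at 1.6% → €1,546,000 × 1.6% × 41/365 = €2,778.5644
2010-03-19 to 2010-10-21: 217 days at 1.45% → €1,546,000 × 1.45% × 217/365 = €13,327.3671
2010-10-22 to 2010-12-31: 71 days at 3.95% → €1,546,000 × 3.95% × 71/365 = €11,878.7863
Total = €32,406.7014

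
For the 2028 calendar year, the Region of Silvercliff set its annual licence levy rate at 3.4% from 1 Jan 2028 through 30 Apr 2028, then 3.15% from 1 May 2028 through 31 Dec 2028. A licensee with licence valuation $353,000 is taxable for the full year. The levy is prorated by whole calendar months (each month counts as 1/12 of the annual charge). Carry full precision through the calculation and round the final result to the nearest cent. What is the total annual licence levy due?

1 Jan – 30 Apr 2028: 4 months at 3.4% → $353,000 × 3.4% × 4/12 = $4,000.6667
1 May – 31 Dec 2028: 8 months at 3.15% → $353,000 × 3.15% × 8/12 = $7,413.0000
Total = $11,413.6667

$11,413.67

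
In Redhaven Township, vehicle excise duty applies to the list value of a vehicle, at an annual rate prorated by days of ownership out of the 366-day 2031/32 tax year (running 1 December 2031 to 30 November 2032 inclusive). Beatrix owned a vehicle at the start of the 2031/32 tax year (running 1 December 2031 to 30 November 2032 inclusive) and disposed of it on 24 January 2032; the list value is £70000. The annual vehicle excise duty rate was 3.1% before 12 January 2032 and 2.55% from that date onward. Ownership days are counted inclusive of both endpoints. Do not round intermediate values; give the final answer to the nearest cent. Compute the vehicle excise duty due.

£312.42

1 December 2031 – 11 January 2032: 42 days at 3.1% → £70000 × 3.1% × 42/366 = £249.0164
12 January – 24 January 2032: 13 days at 2.55% → £70000 × 2.55% × 13/366 = £63.4016
Total = £312.4180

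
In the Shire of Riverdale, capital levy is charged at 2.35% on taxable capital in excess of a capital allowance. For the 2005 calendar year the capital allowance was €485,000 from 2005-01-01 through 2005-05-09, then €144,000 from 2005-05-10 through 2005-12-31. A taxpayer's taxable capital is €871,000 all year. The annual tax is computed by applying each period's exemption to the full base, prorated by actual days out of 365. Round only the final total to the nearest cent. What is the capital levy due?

€14,252.33

2005-01-01 to 2005-05-09: 129 days, exemption €485,000 → (€871,000 − €485,000) × 2.35% × 129/365 = €3,205.9151
2005-05-10 to 2005-12-31: 236 days, exemption €144,000 → (€871,000 − €144,000) × 2.35% × 236/365 = €11,046.4164
Total = €14,252.3315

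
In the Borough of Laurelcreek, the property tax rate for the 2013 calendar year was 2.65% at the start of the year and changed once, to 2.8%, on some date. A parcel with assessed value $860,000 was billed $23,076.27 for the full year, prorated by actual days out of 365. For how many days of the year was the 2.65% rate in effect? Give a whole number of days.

Let d = days at the first rate; then 365 − d days at the second rate.
$860,000 × [2.65%·d + 2.8%·(365−d)] / 365 = $23,076.27
Solving gives d = 284, so the new rate took effect on October 12, 2013.

284 days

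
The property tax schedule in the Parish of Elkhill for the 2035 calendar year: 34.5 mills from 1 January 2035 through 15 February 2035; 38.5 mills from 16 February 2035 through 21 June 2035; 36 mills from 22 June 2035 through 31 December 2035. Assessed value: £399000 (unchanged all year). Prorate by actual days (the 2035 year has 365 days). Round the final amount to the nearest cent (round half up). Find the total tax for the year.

£14632.92

1 January – 15 February 2035: 46 days at 34.5 mills → £399000 × 3.45% × 46/365 = £1734.8301
16 February – 21 June 2035: 126 days at 38.5 mills → £399000 × 3.85% × 126/365 = £5302.8740
22 June – 31 December 2035: 193 days at 36 mills → £399000 × 3.6% × 193/365 = £7595.2110
Total = £14632.9151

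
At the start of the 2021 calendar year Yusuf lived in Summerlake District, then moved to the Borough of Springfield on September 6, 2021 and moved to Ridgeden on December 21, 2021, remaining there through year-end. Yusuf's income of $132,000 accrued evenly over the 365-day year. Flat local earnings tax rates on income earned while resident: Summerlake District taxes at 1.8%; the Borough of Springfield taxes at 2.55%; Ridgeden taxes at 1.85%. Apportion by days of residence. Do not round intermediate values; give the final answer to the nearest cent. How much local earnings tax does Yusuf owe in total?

$2,665.50

Summerlake District, January 1 – September 5, 2021: 248 days → $132,000 × 1.8% × 248/365 = $1,614.3781
The Borough of Springfield, September 6 – December 20, 2021: 106 days → $132,000 × 2.55% × 106/365 = $977.5233
Ridgeden, December 21 – December 31, 2021: 11 days → $132,000 × 1.85% × 11/365 = $73.5945
Total = $2,665.4959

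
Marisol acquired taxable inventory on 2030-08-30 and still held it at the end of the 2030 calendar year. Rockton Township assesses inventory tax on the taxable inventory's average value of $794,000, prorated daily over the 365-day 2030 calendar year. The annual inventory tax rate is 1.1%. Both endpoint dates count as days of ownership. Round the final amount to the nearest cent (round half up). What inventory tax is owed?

$2,967.17

Days held (2030-08-30 to 2030-12-31): 124 out of 365
Tax = $794,000 × 1.1% × 124/365 = $2,967.1671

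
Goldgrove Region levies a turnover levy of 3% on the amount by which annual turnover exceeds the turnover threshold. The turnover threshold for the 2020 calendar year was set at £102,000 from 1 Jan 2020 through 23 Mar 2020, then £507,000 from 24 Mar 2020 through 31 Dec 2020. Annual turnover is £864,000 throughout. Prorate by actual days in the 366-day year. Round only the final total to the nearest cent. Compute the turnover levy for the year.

1 Jan – 23 Mar 2020: 83 days, exemption £102,000 → (£864,000 − £102,000) × 3% × 83/366 = £5,184.0984
24 Mar – 31 Dec 2020: 283 days, exemption £507,000 → (£864,000 − £507,000) × 3% × 283/366 = £8,281.2295
Total = £13,465.3279

£13,465.33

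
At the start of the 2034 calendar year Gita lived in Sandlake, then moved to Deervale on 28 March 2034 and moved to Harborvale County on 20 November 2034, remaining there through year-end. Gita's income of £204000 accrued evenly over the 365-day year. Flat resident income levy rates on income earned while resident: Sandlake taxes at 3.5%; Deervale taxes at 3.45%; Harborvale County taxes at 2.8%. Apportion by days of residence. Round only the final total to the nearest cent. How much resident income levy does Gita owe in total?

Sandlake, 1 January – 27 March 2034: 86 days → £204000 × 3.5% × 86/365 = £1682.3014
Deervale, 28 March – 19 November 2034: 237 days → £204000 × 3.45% × 237/365 = £4569.8795
Harborvale County, 20 November – 31 December 2034: 42 days → £204000 × 2.8% × 42/365 = £657.2712
Total = £6909.4521

£6909.45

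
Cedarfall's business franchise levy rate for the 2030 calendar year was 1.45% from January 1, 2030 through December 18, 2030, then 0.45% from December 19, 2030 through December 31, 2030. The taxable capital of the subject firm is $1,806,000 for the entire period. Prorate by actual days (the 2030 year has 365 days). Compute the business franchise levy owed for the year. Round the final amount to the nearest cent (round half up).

January 1 – December 18, 2030: 352 days at 1.45% → $1,806,000 × 1.45% × 352/365 = $25,254.3123
December 19 – December 31, 2030: 13 days at 0.45% → $1,806,000 × 0.45% × 13/365 = $289.4548
Total = $25,543.7671

$25,543.77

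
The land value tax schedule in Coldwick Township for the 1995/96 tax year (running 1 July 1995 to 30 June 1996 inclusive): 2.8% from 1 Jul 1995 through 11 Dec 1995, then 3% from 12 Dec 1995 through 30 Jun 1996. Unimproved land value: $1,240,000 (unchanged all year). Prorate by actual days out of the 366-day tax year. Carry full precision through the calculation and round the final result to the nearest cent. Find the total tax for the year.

1 Jul – 11 Dec 1995: 164 days at 2.8% → $1,240,000 × 2.8% × 164/366 = $15,557.5956
12 Dec 1995 – 30 Jun 1996: 202 days at 3% → $1,240,000 × 3% × 202/366 = $20,531.1475
Total = $36,088.7432

$36,088.74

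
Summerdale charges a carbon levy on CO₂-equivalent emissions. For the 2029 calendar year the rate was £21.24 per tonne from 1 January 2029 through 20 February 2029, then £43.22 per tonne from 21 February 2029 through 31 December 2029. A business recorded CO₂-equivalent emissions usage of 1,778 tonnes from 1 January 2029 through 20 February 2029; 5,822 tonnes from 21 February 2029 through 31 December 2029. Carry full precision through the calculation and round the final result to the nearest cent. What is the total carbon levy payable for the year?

£289,391.56

1 January – 20 February 2029: 1,778 tonnes at £21.24/tonne → £37,764.72
21 February – 31 December 2029: 5,822 tonnes at £43.22/tonne → £251,626.84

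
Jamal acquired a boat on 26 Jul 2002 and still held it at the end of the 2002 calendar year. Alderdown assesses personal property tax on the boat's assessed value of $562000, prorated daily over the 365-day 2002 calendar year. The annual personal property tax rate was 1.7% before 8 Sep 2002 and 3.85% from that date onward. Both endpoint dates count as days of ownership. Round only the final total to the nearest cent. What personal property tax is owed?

$7968.85

26 Jul – 7 Sep 2002: 44 days at 1.7% → $562000 × 1.7% × 44/365 = $1151.7151
8 Sep – 31 Dec 2002: 115 days at 3.85% → $562000 × 3.85% × 115/365 = $6817.1370
Total = $7968.8521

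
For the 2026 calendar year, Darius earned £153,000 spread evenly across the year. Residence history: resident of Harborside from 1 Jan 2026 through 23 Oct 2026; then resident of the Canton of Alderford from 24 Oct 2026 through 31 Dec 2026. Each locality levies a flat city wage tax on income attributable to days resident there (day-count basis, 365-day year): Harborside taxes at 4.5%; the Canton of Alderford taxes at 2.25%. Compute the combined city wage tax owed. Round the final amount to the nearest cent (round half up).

Harborside, 1 Jan – 23 Oct 2026: 296 days → £153,000 × 4.5% × 296/365 = £5,583.4521
The Canton of Alderford, 24 Oct – 31 Dec 2026: 69 days → £153,000 × 2.25% × 69/365 = £650.7740
Total = £6,234.2260

£6,234.23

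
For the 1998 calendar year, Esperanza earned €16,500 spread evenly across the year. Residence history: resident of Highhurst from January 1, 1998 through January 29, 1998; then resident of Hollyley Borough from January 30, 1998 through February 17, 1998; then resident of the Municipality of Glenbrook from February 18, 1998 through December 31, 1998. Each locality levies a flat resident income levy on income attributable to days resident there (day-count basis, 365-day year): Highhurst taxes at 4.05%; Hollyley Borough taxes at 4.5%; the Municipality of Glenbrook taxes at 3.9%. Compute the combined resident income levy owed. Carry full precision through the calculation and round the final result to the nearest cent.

Highhurst, January 1 – January 29, 1998: 29 days → €16,500 × 4.05% × 29/365 = €53.0938
Hollyley Borough, January 30 – February 17, 1998: 19 days → €16,500 × 4.5% × 19/365 = €38.6507
The Municipality of Glenbrook, February 18 – December 31, 1998: 317 days → €16,500 × 3.9% × 317/365 = €558.8753
Total = €650.6199

€650.62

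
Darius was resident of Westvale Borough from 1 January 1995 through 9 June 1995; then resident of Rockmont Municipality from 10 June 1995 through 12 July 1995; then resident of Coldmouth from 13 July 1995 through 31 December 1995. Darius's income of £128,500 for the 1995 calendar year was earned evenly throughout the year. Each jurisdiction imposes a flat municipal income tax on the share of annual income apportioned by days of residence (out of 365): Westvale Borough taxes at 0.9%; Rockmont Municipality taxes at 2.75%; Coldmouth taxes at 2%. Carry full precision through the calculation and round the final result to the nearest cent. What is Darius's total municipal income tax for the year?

£2,037.52

Westvale Borough, 1 January – 9 June 1995: 160 days → £128,500 × 0.9% × 160/365 = £506.9589
Rockmont Municipality, 10 June – 12 July 1995: 33 days → £128,500 × 2.75% × 33/365 = £319.4897
Coldmouth, 13 July – 31 December 1995: 172 days → £128,500 × 2% × 172/365 = £1,211.0685
Total = £2,037.5171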